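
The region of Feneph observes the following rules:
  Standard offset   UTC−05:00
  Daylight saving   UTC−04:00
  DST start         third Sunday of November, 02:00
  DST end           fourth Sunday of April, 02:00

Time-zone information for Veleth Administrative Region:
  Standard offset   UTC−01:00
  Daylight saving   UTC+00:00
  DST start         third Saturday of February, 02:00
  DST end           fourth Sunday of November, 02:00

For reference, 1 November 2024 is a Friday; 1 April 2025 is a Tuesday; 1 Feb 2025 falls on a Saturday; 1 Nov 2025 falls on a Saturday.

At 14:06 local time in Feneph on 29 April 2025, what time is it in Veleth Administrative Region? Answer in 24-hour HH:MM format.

19:06

1 November 2024 is a Friday, so the first Sunday is November 3 and the third is November 17.
1 April 2025 is a Tuesday, so the first Sunday is April 6 and the fourth is April 27.
29 April 2025 does not fall between 17 November 2024 and 27 April 2025, so daylight saving is not in effect and Feneph is at UTC−05:00.
14:06 Feneph + 5h = 19:06 UTC.
1 February 2025 is a Saturday, so the first Saturday is February 1 and the third is February 15.
1 November 2025 is a Saturday, so the first Sunday is November 2 and the fourth is November 23.
At the standard offset (UTC−01:00), 19:06 UTC − 1h = 18:06 Veleth Administrative Region standard time.
The standard-time date in Veleth Administrative Region, 29 April 2025, falls between 15 February and 23 November, so daylight saving is in effect and Veleth Administrative Region is at UTC+00:00.
19:06 UTC + 0h = 19:06 Veleth Administrative Region.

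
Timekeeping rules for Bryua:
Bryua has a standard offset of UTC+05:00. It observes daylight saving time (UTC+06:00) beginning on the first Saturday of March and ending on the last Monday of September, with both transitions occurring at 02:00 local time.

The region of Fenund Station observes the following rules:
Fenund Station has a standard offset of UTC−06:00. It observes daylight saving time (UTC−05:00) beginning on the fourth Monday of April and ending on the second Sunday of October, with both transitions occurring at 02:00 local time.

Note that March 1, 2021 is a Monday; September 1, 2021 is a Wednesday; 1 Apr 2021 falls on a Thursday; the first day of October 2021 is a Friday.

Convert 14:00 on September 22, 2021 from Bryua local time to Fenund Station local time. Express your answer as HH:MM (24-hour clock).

1 March 2021 is a Monday, so the first Saturday is March 6.
1 September 2021 is a Wednesday, so Mondays fall on 6, 13, 20, 27; the last is September 27.
September 22, 2021 lies within the daylight-saving period (6 March – 27 September), so Bryua is on daylight time, UTC+06:00.
14:00 Bryua − 6h = 08:00 UTC.
1 April 2021 is a Thursday, so the first Monday is April 5 and the fourth is April 26.
1 October 2021 is a Friday, so the first Sunday is October 3 and the second is October 10.
At the standard offset (UTC−06:00), 08:00 UTC − 6h = 02:00 Fenund Station standard time.
The standard-time date in Fenund Station, September 22, 2021, falls between 26 April and 10 October, so daylight saving is in effect and Fenund Station is at UTC−05:00.
08:00 UTC − 5h = 03:00 Fenund Station.

03:00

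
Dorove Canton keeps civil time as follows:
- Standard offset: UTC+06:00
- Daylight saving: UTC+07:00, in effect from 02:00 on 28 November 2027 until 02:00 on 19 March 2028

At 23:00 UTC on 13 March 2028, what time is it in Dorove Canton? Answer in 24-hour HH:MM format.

06:00

At the standard offset (UTC+06:00), 23:00 UTC + 6h = 05:00 Dorove Canton standard time (rolling into the next day, 14 March 2028).
The standard-time date in Dorove Canton, 14 March 2028, falls between 28 November 2027 and 19 March 2028, so daylight saving is in effect and Dorove Canton is at UTC+07:00.
23:00 UTC + 7h = 06:00 local (rolling into the next day, 14 March 2028).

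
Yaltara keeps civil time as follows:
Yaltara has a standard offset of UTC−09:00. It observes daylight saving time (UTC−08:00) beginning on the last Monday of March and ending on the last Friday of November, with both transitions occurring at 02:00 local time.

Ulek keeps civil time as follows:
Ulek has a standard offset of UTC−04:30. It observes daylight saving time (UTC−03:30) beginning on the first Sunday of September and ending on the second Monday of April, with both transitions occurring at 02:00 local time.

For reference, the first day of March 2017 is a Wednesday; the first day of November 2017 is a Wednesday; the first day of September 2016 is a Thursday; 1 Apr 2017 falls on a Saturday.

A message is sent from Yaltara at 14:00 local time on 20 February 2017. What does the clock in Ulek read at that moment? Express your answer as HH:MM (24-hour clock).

1 March 2017 is a Wednesday, so Mondays fall on 6, 13, 20, 27; the last is March 27.
1 November 2017 is a Wednesday, so Fridays fall on 3, 10, 17, 24; the last is November 24.
20 February 2017 does not fall between 27 March and 24 November, so daylight saving is not in effect and Yaltara is at UTC−09:00.
14:00 Yaltara + 9h = 23:00 UTC.
1 September 2016 is a Thursday, so the first Sunday is September 4.
1 April 2017 is a Saturday, so the first Monday is April 3 and the second is April 10.
At the standard offset (UTC−04:30), 23:00 UTC − 4h30m = 18:30 Ulek standard time.
Daylight saving runs 4 September 2016 – 10 April 2017; the standard-time date in Ulek, 20 February 2017, is inside that window, so Ulek is at UTC−03:30.
23:00 UTC − 3h30m = 19:30 Ulek.

19:30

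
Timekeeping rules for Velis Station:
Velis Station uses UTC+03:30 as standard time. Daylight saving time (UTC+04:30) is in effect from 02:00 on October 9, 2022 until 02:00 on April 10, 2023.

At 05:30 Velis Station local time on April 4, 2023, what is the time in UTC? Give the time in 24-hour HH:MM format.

Daylight saving runs 9 October 2022 – 10 April 2023; April 4, 2023 is inside that window, so Velis Station is at UTC+04:30.
05:30 local − 4h30m = 01:00 UTC.

01:00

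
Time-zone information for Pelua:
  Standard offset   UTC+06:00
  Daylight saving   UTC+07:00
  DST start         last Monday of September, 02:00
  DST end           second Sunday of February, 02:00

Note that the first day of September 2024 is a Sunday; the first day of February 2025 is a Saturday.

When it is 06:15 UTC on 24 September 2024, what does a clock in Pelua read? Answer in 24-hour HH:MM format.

1 September 2024 is a Sunday, so Mondays fall on 2, 9, 16, 23, 30; the last is September 30.
1 February 2025 is a Saturday, so the first Sunday is February 2 and the second is February 9.
At the standard offset (UTC+06:00), 06:15 UTC + 6h = 12:15 Pelua standard time.
Daylight saving runs 30 September 2024 – 9 February 2025; the standard-time date in Pelua, 24 September 2024, is outside that window, so Pelua is on standard time at UTC+06:00.
06:15 UTC + 6h = 12:15 local.

12:15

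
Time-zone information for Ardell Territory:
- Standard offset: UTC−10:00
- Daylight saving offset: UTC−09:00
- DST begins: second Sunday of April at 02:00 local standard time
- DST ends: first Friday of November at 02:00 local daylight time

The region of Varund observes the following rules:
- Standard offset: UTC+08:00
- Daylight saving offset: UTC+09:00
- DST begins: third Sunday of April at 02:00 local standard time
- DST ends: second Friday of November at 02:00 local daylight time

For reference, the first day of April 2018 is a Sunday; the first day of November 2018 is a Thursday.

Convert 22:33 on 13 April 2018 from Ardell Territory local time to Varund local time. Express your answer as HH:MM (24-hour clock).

1 April 2018 is a Sunday, so the first Sunday is April 1 and the second is April 8.
1 November 2018 is a Thursday, so the first Friday is November 2.
13 April 2018 lies within the daylight-saving period (8 April – 2 November), so Ardell Territory is on daylight time, UTC−09:00.
22:33 Ardell Territory + 9h = 07:33 UTC (rolling into the next day, 14 April 2018).
1 April 2018 is a Sunday, so the first Sunday is April 1 and the third is April 15.
1 November 2018 is a Thursday, so the first Friday is November 2 and the second is November 9.
At the standard offset (UTC+08:00), 07:33 UTC + 8h = 15:33 Varund standard time.
The standard-time date in Varund, 14 April 2018, does not fall between 15 April and 9 November, so daylight saving is not in effect and Varund is at UTC+08:00.
07:33 UTC + 8h = 15:33 Varund.

15:33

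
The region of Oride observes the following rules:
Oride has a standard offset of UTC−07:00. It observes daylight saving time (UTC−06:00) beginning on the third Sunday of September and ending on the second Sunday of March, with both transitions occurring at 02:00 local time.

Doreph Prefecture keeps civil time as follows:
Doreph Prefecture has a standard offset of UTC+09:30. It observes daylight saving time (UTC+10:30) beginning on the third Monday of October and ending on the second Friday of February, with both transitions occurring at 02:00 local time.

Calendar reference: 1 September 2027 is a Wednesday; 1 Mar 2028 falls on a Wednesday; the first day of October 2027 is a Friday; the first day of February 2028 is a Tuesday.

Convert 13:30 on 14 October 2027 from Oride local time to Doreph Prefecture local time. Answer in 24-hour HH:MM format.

1 September 2027 is a Wednesday, so the first Sunday is September 5 and the third is September 19.
1 March 2028 is a Wednesday, so the first Sunday is March 5 and the second is March 12.
Daylight saving runs 19 September 2027 – 12 March 2028; 14 October 2027 is inside that window, so Oride is at UTC−06:00.
13:30 Oride + 6h = 19:30 UTC.
1 October 2027 is a Friday, so the first Monday is October 4 and the third is October 18.
1 February 2028 is a Tuesday, so the first Friday is February 4 and the second is February 11.
At the standard offset (UTC+09:30), 19:30 UTC + 9h30m = 05:00 Doreph Prefecture standard time (rolling into the next day, 15 October 2027).
Daylight saving runs 18 October 2027 – 11 February 2028; the standard-time date in Doreph Prefecture, 15 October 2027, is outside that window, so Doreph Prefecture is on standard time at UTC+09:30.
19:30 UTC + 9h30m = 05:00 Doreph Prefecture (rolling into the next day, 15 October 2027).

05:00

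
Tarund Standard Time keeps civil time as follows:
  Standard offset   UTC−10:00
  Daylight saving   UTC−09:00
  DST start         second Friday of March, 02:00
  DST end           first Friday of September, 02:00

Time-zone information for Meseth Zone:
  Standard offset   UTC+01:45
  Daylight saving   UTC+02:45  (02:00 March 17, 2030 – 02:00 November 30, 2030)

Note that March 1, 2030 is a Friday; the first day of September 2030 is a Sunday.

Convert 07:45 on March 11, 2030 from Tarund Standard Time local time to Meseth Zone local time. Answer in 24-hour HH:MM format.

18:30

1 March 2030 is a Friday, so the first Friday is March 1 and the second is March 8.
1 September 2030 is a Sunday, so the first Friday is September 6.
Daylight saving runs 8 March – 6 September; March 11, 2030 is inside that window, so Tarund Standard Time is at UTC−09:00.
07:45 Tarund Standard Time + 9h = 16:45 UTC.
At the standard offset (UTC+01:45), 16:45 UTC + 1h45m = 18:30 Meseth Zone standard time.
The standard-time date in Meseth Zone, March 11, 2030, does not fall between 17 March and 30 November, so daylight saving is not in effect and Meseth Zone is at UTC+01:45.
16:45 UTC + 1h45m = 18:30 Meseth Zone.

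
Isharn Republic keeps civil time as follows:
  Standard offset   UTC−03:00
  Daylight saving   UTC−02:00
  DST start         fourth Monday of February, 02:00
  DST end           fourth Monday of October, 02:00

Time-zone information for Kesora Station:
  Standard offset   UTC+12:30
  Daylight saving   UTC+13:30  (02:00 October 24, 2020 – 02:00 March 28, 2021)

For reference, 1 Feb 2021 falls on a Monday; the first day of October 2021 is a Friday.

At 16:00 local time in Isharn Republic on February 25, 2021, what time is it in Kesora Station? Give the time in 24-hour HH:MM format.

1 February 2021 is a Monday, so the first Monday is February 1 and the fourth is February 22.
1 October 2021 is a Friday, so the first Monday is October 4 and the fourth is October 25.
Daylight saving runs 22 February – 25 October; February 25, 2021 is inside that window, so Isharn Republic is at UTC−02:00.
16:00 Isharn Republic + 2h = 18:00 UTC.
At the standard offset (UTC+12:30), 18:00 UTC + 12h30m = 06:30 Kesora Station standard time (rolling into the next day, 26 February 2021).
The standard-time date in Kesora Station, February 26, 2021, falls between 24 October 2020 and 28 March 2021, so daylight saving is in effect and Kesora Station is at UTC+13:30.
18:00 UTC + 13h30m = 07:30 Kesora Station (rolling into the next day, 26 February 2021).

07:30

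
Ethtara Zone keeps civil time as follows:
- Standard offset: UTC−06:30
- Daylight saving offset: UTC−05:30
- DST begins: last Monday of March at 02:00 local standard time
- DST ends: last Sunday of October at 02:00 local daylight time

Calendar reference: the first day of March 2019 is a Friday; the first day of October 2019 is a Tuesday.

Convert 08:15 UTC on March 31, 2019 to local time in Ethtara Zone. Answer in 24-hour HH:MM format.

02:45

1 March 2019 is a Friday, so Mondays fall on 4, 11, 18, 25; the last is March 25.
1 October 2019 is a Tuesday, so Sundays fall on 6, 13, 20, 27; the last is October 27.
At the standard offset (UTC−06:30), 08:15 UTC − 6h30m = 01:45 Ethtara Zone standard time.
The standard-time date in Ethtara Zone, March 31, 2019, lies within the daylight-saving period (25 March – 27 October), so Ethtara Zone is on daylight time, UTC−05:30.
08:15 UTC − 5h30m = 02:45 local.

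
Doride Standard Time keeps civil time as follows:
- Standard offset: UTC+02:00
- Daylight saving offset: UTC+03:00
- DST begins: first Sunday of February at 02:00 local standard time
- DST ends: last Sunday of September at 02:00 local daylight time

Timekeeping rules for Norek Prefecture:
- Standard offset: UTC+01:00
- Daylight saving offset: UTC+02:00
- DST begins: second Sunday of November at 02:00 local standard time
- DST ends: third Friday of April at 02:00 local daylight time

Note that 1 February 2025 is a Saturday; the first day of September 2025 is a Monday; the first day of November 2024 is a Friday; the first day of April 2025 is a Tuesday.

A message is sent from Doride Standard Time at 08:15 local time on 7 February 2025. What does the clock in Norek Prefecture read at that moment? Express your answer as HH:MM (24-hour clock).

1 February 2025 is a Saturday, so the first Sunday is February 2.
1 September 2025 is a Monday, so Sundays fall on 7, 14, 21, 28; the last is September 28.
Daylight saving runs 2 February – 28 September; 7 February 2025 is inside that window, so Doride Standard Time is at UTC+03:00.
08:15 Doride Standard Time − 3h = 05:15 UTC.
1 November 2024 is a Friday, so the first Sunday is November 3 and the second is November 10.
1 April 2025 is a Tuesday, so the first Friday is April 4 and the third is April 18.
At the standard offset (UTC+01:00), 05:15 UTC + 1h = 06:15 Norek Prefecture standard time.
The standard-time date in Norek Prefecture, 7 February 2025, lies within the daylight-saving period (10 November 2024 – 18 April 2025), so Norek Prefecture is on daylight time, UTC+02:00.
05:15 UTC + 2h = 07:15 Norek Prefecture.

07:15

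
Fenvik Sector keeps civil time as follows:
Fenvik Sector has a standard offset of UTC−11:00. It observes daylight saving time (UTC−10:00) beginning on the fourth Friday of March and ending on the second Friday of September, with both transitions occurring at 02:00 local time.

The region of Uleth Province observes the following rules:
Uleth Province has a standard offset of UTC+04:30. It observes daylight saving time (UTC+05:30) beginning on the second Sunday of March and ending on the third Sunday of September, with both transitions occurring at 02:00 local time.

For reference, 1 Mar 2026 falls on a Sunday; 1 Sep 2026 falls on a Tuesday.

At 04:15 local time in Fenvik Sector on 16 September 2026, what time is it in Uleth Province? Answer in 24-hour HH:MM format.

20:45

1 March 2026 is a Sunday, so the first Friday is March 6 and the fourth is March 27.
1 September 2026 is a Tuesday, so the first Friday is September 4 and the second is September 11.
Daylight saving runs 27 March – 11 September; 16 September 2026 is outside that window, so Fenvik Sector is on standard time at UTC−11:00.
04:15 Fenvik Sector + 11h = 15:15 UTC.
1 March 2026 is a Sunday, so the first Sunday is March 1 and the second is March 8.
1 September 2026 is a Tuesday, so the first Sunday is September 6 and the third is September 20.
At the standard offset (UTC+04:30), 15:15 UTC + 4h30m = 19:45 Uleth Province standard time.
The standard-time date in Uleth Province, 16 September 2026, lies within the daylight-saving period (8 March – 20 September), so Uleth Province is on daylight time, UTC+05:30.
15:15 UTC + 5h30m = 20:45 Uleth Province.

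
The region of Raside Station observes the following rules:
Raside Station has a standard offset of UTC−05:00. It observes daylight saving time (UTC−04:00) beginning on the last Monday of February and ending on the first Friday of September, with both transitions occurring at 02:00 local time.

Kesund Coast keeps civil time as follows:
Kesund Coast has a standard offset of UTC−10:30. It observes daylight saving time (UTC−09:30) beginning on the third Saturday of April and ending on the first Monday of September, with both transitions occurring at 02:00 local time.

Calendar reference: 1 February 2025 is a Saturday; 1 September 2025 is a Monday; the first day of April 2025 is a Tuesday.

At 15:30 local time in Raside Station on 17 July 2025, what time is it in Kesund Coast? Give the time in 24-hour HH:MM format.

1 February 2025 is a Saturday, so Mondays fall on 3, 10, 17, 24; the last is February 24.
1 September 2025 is a Monday, so the first Friday is September 5.
17 July 2025 falls between 24 February and 5 September, so daylight saving is in effect and Raside Station is at UTC−04:00.
15:30 Raside Station + 4h = 19:30 UTC.
1 April 2025 is a Tuesday, so the first Saturday is April 5 and the third is April 19.
1 September 2025 is a Monday, so the first Monday is September 1.
At the standard offset (UTC−10:30), 19:30 UTC − 10h30m = 09:00 Kesund Coast standard time.
Daylight saving runs 19 April – 1 September; the standard-time date in Kesund Coast, 17 July 2025, is inside that window, so Kesund Coast is at UTC−09:30.
19:30 UTC − 9h30m = 10:00 Kesund Coast.

10:00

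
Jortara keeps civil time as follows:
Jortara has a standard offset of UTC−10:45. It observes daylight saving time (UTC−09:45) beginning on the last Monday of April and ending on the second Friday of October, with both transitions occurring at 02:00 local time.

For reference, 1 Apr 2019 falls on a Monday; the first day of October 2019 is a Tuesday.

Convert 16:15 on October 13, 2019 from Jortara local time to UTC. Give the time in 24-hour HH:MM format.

1 April 2019 is a Monday, so Mondays fall on 1, 8, 15, 22, 29; the last is April 29.
1 October 2019 is a Tuesday, so the first Friday is October 4 and the second is October 11.
Daylight saving runs 29 April – 11 October; October 13, 2019 is outside that window, so Jortara is on standard time at UTC−10:45.
16:15 local + 10h45m = 03:00 UTC (rolling into the next day, 14 October 2019).

03:00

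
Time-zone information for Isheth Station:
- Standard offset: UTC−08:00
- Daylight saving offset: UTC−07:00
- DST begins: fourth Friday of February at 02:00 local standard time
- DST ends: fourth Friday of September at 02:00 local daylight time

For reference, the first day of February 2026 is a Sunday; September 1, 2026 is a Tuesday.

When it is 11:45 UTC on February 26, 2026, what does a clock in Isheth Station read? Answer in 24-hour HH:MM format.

1 February 2026 is a Sunday, so the first Friday is February 6 and the fourth is February 27.
1 September 2026 is a Tuesday, so the first Friday is September 4 and the fourth is September 25.
At the standard offset (UTC−08:00), 11:45 UTC − 8h = 03:45 Isheth Station standard time.
The standard-time date in Isheth Station, February 26, 2026, is outside the daylight-saving period (27 February – 25 September), so Isheth Station is on standard time, UTC−08:00.
11:45 UTC − 8h = 03:45 local.

03:45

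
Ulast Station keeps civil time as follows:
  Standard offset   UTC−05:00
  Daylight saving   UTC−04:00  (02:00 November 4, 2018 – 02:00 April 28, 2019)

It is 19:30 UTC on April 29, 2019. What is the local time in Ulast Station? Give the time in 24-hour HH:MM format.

14:30

At the standard offset (UTC−05:00), 19:30 UTC − 5h = 14:30 Ulast Station standard time.
The standard-time date in Ulast Station, April 29, 2019, does not fall between 4 November 2018 and 28 April 2019, so daylight saving is not in effect and Ulast Station is at UTC−05:00.
19:30 UTC − 5h = 14:30 local.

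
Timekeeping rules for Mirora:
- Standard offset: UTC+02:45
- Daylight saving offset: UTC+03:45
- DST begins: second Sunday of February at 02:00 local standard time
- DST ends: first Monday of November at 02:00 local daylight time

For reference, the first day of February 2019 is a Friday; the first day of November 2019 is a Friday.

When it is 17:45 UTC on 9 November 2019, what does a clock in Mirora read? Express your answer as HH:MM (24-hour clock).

20:30

1 February 2019 is a Friday, so the first Sunday is February 3 and the second is February 10.
1 November 2019 is a Friday, so the first Monday is November 4.
At the standard offset (UTC+02:45), 17:45 UTC + 2h45m = 20:30 Mirora standard time.
The standard-time date in Mirora, 9 November 2019, is outside the daylight-saving period (10 February – 4 November), so Mirora is on standard time, UTC+02:45.
17:45 UTC + 2h45m = 20:30 local.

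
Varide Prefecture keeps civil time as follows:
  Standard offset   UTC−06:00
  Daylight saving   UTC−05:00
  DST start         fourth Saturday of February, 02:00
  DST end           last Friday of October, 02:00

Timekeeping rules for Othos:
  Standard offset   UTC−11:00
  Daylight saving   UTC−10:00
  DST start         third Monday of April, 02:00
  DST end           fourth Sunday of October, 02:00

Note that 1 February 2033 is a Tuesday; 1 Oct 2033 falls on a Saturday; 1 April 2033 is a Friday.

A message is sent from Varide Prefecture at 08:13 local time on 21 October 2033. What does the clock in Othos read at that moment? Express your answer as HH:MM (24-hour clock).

03:13

1 February 2033 is a Tuesday, so the first Saturday is February 5 and the fourth is February 26.
1 October 2033 is a Saturday, so Fridays fall on 7, 14, 21, 28; the last is October 28.
Daylight saving runs 26 February – 28 October; 21 October 2033 is inside that window, so Varide Prefecture is at UTC−05:00.
08:13 Varide Prefecture + 5h = 13:13 UTC.
1 April 2033 is a Friday, so the first Monday is April 4 and the third is April 18.
1 October 2033 is a Saturday, so the first Sunday is October 2 and the fourth is October 23.
At the standard offset (UTC−11:00), 13:13 UTC − 11h = 02:13 Othos standard time.
The standard-time date in Othos, 21 October 2033, falls between 18 April and 23 October, so daylight saving is in effect and Othos is at UTC−10:00.
13:13 UTC − 10h = 03:13 Othos.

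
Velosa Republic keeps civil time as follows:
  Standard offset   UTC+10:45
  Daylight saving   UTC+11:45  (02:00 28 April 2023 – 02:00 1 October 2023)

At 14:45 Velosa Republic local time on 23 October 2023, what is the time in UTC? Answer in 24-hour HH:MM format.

Daylight saving runs 28 April – 1 October; 23 October 2023 is outside that window, so Velosa Republic is on standard time at UTC+10:45.
14:45 local − 10h45m = 04:00 UTC.

04:00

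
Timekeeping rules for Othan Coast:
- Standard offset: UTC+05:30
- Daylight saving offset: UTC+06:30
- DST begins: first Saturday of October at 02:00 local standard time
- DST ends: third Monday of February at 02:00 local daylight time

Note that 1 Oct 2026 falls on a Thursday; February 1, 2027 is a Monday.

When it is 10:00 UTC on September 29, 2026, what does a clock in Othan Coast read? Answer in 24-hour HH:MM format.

15:30

1 October 2026 is a Thursday, so the first Saturday is October 3.
1 February 2027 is a Monday, so the first Monday is February 1 and the third is February 15.
At the standard offset (UTC+05:30), 10:00 UTC + 5h30m = 15:30 Othan Coast standard time.
The standard-time date in Othan Coast, September 29, 2026, is outside the daylight-saving period (3 October 2026 – 15 February 2027), so Othan Coast is on standard time, UTC+05:30.
10:00 UTC + 5h30m = 15:30 local.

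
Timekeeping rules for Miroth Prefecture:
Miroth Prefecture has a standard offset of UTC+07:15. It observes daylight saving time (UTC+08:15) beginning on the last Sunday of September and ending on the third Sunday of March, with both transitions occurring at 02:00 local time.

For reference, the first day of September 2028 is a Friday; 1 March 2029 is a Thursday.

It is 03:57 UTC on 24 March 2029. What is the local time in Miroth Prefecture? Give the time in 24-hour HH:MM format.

1 September 2028 is a Friday, so Sundays fall on 3, 10, 17, 24; the last is September 24.
1 March 2029 is a Thursday, so the first Sunday is March 4 and the third is March 18.
At the standard offset (UTC+07:15), 03:57 UTC + 7h15m = 11:12 Miroth Prefecture standard time.
The standard-time date in Miroth Prefecture, 24 March 2029, is outside the daylight-saving period (24 September 2028 – 18 March 2029), so Miroth Prefecture is on standard time, UTC+07:15.
03:57 UTC + 7h15m = 11:12 local.

11:12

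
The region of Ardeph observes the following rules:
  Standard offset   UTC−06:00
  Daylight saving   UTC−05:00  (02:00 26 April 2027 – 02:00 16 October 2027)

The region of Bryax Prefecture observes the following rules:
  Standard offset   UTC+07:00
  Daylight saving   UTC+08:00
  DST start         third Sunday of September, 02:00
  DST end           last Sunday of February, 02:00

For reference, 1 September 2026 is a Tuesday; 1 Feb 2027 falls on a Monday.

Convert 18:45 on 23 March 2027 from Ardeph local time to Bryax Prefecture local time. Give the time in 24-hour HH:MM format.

07:45

23 March 2027 does not fall between 26 April and 16 October, so daylight saving is not in effect and Ardeph is at UTC−06:00.
18:45 Ardeph + 6h = 00:45 UTC (rolling into the next day, 24 March 2027).
1 September 2026 is a Tuesday, so the first Sunday is September 6 and the third is September 20.
1 February 2027 is a Monday, so Sundays fall on 7, 14, 21, 28; the last is February 28.
At the standard offset (UTC+07:00), 00:45 UTC + 7h = 07:45 Bryax Prefecture standard time.
Daylight saving runs 20 September 2026 – 28 February 2027; the standard-time date in Bryax Prefecture, 24 March 2027, is outside that window, so Bryax Prefecture is on standard time at UTC+07:00.
00:45 UTC + 7h = 07:45 Bryax Prefecture.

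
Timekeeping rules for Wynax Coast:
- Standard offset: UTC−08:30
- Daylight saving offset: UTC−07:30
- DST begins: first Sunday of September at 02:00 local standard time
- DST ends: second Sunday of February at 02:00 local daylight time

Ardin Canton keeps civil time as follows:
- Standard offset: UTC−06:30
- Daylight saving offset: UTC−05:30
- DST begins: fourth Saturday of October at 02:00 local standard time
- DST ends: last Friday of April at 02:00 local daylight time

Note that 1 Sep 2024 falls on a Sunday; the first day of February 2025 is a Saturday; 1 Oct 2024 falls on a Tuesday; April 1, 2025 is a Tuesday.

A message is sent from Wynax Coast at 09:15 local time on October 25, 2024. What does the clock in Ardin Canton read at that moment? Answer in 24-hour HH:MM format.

10:15

1 September 2024 is a Sunday, so the first Sunday is September 1.
1 February 2025 is a Saturday, so the first Sunday is February 2 and the second is February 9.
October 25, 2024 lies within the daylight-saving period (1 September 2024 – 9 February 2025), so Wynax Coast is on daylight time, UTC−07:30.
09:15 Wynax Coast + 7h30m = 16:45 UTC.
1 October 2024 is a Tuesday, so the first Saturday is October 5 and the fourth is October 26.
1 April 2025 is a Tuesday, so Fridays fall on 4, 11, 18, 25; the last is April 25.
At the standard offset (UTC−06:30), 16:45 UTC − 6h30m = 10:15 Ardin Canton standard time.
The standard-time date in Ardin Canton, October 25, 2024, does not fall between 26 October 2024 and 25 April 2025, so daylight saving is not in effect and Ardin Canton is at UTC−06:30.
16:45 UTC − 6h30m = 10:15 Ardin Canton.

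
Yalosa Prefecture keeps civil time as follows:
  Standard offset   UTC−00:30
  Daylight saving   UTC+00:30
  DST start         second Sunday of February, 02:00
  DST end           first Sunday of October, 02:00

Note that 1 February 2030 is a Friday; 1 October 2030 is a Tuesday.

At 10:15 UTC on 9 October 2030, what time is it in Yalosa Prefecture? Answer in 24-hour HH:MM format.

09:45

1 February 2030 is a Friday, so the first Sunday is February 3 and the second is February 10.
1 October 2030 is a Tuesday, so the first Sunday is October 6.
At the standard offset (UTC−00:30), 10:15 UTC − 0h30m = 09:45 Yalosa Prefecture standard time.
The standard-time date in Yalosa Prefecture, 9 October 2030, does not fall between 10 February and 6 October, so daylight saving is not in effect and Yalosa Prefecture is at UTC−00:30.
10:15 UTC − 0h30m = 09:45 local.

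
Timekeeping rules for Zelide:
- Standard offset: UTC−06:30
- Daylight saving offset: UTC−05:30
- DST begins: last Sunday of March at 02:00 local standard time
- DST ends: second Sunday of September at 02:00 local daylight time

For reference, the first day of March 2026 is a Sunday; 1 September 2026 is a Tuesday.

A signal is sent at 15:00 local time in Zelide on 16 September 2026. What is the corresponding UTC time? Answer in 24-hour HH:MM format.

21:30

1 March 2026 is a Sunday, so Sundays fall on 1, 8, 15, 22, 29; the last is March 29.
1 September 2026 is a Tuesday, so the first Sunday is September 6 and the second is September 13.
16 September 2026 does not fall between 29 March and 13 September, so daylight saving is not in effect and Zelide is at UTC−06:30.
15:00 local + 6h30m = 21:30 UTC.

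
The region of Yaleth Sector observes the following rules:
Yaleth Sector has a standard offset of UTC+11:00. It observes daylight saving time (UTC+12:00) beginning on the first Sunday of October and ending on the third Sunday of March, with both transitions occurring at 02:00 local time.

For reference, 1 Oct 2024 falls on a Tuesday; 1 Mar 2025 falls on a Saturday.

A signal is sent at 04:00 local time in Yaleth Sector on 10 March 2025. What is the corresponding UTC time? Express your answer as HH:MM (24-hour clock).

1 October 2024 is a Tuesday, so the first Sunday is October 6.
1 March 2025 is a Saturday, so the first Sunday is March 2 and the third is March 16.
10 March 2025 lies within the daylight-saving period (6 October 2024 – 16 March 2025), so Yaleth Sector is on daylight time, UTC+12:00.
04:00 local − 12h = 16:00 UTC (rolling into the previous day, 9 March 2025).

16:00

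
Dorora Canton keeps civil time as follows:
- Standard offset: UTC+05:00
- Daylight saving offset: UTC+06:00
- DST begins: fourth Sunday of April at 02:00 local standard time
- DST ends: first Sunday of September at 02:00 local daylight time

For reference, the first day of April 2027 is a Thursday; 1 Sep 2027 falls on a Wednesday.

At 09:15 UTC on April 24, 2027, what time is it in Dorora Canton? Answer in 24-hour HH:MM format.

1 April 2027 is a Thursday, so the first Sunday is April 4 and the fourth is April 25.
1 September 2027 is a Wednesday, so the first Sunday is September 5.
At the standard offset (UTC+05:00), 09:15 UTC + 5h = 14:15 Dorora Canton standard time.
The standard-time date in Dorora Canton, April 24, 2027, does not fall between 25 April and 5 September, so daylight saving is not in effect and Dorora Canton is at UTC+05:00.
09:15 UTC + 5h = 14:15 local.

14:15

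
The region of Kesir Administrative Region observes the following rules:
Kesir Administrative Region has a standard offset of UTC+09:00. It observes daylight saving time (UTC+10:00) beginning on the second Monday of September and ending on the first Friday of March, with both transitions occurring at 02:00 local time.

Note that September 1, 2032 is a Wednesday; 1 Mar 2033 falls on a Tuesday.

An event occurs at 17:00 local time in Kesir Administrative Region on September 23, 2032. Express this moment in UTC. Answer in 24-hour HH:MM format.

1 September 2032 is a Wednesday, so the first Monday is September 6 and the second is September 13.
1 March 2033 is a Tuesday, so the first Friday is March 4.
Daylight saving runs 13 September 2032 – 4 March 2033; September 23, 2032 is inside that window, so Kesir Administrative Region is at UTC+10:00.
17:00 local − 10h = 07:00 UTC.

07:00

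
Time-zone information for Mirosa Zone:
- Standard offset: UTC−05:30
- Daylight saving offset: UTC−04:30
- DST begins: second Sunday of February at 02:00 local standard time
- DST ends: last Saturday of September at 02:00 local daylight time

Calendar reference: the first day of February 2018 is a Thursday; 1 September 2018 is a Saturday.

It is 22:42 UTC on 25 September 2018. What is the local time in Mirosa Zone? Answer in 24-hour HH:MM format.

18:12

1 February 2018 is a Thursday, so the first Sunday is February 4 and the second is February 11.
1 September 2018 is a Saturday, so Saturdays fall on 1, 8, 15, 22, 29; the last is September 29.
At the standard offset (UTC−05:30), 22:42 UTC − 5h30m = 17:12 Mirosa Zone standard time.
Daylight saving runs 11 February – 29 September; the standard-time date in Mirosa Zone, 25 September 2018, is inside that window, so Mirosa Zone is at UTC−04:30.
22:42 UTC − 4h30m = 18:12 local.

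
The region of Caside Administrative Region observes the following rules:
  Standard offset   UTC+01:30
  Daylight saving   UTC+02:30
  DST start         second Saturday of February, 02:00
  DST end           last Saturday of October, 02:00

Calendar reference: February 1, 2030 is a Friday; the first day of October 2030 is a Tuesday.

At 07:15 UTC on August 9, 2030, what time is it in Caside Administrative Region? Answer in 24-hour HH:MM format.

1 February 2030 is a Friday, so the first Saturday is February 2 and the second is February 9.
1 October 2030 is a Tuesday, so Saturdays fall on 5, 12, 19, 26; the last is October 26.
At the standard offset (UTC+01:30), 07:15 UTC + 1h30m = 08:45 Caside Administrative Region standard time.
Daylight saving runs 9 February – 26 October; the standard-time date in Caside Administrative Region, August 9, 2030, is inside that window, so Caside Administrative Region is at UTC+02:30.
07:15 UTC + 2h30m = 09:45 local.

09:45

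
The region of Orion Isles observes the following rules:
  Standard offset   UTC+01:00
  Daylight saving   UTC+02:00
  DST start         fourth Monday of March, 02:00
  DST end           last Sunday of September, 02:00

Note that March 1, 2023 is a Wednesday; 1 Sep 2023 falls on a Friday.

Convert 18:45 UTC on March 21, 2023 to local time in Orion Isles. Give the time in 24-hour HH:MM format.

19:45

1 March 2023 is a Wednesday, so the first Monday is March 6 and the fourth is March 27.
1 September 2023 is a Friday, so Sundays fall on 3, 10, 17, 24; the last is September 24.
At the standard offset (UTC+01:00), 18:45 UTC + 1h = 19:45 Orion Isles standard time.
The standard-time date in Orion Isles, March 21, 2023, does not fall between 27 March and 24 September, so daylight saving is not in effect and Orion Isles is at UTC+01:00.
18:45 UTC + 1h = 19:45 local.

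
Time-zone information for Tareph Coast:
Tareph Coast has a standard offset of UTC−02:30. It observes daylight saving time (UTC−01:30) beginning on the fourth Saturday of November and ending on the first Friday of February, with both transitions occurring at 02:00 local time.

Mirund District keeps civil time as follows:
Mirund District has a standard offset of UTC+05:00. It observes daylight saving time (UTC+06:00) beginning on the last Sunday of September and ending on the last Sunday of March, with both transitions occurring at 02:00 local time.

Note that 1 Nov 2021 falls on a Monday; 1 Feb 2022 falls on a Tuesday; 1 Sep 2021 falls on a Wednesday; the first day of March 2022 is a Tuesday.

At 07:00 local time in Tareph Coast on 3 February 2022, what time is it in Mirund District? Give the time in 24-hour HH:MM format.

1 November 2021 is a Monday, so the first Saturday is November 6 and the fourth is November 27.
1 February 2022 is a Tuesday, so the first Friday is February 4.
3 February 2022 falls between 27 November 2021 and 4 February 2022, so daylight saving is in effect and Tareph Coast is at UTC−01:30.
07:00 Tareph Coast + 1h30m = 08:30 UTC.
1 September 2021 is a Wednesday, so Sundays fall on 5, 12, 19, 26; the last is September 26.
1 March 2022 is a Tuesday, so Sundays fall on 6, 13, 20, 27; the last is March 27.
At the standard offset (UTC+05:00), 08:30 UTC + 5h = 13:30 Mirund District standard time.
Daylight saving runs 26 September 2021 – 27 March 2022; the standard-time date in Mirund District, 3 February 2022, is inside that window, so Mirund District is at UTC+06:00.
08:30 UTC + 6h = 14:30 Mirund District.

14:30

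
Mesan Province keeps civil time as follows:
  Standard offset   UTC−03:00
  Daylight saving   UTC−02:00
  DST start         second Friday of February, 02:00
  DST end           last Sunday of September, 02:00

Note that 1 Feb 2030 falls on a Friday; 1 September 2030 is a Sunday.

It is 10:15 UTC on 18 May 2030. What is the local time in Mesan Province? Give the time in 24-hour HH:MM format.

1 February 2030 is a Friday, so the first Friday is February 1 and the second is February 8.
1 September 2030 is a Sunday, so Sundays fall on 1, 8, 15, 22, 29; the last is September 29.
At the standard offset (UTC−03:00), 10:15 UTC − 3h = 07:15 Mesan Province standard time.
The standard-time date in Mesan Province, 18 May 2030, lies within the daylight-saving period (8 February – 29 September), so Mesan Province is on daylight time, UTC−02:00.
10:15 UTC − 2h = 08:15 local.

08:15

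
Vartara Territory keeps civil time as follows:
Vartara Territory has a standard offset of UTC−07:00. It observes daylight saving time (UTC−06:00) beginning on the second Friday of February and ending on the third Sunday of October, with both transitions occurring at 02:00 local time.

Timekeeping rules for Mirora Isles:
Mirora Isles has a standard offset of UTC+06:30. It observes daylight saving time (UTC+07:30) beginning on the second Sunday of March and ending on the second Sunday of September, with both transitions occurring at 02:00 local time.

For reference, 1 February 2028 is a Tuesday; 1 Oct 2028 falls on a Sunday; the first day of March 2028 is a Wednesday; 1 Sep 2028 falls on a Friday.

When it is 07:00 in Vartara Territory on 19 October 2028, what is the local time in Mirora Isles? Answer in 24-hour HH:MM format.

1 February 2028 is a Tuesday, so the first Friday is February 4 and the second is February 11.
1 October 2028 is a Sunday, so the first Sunday is October 1 and the third is October 15.
19 October 2028 does not fall between 11 February and 15 October, so daylight saving is not in effect and Vartara Territory is at UTC−07:00.
07:00 Vartara Territory + 7h = 14:00 UTC.
1 March 2028 is a Wednesday, so the first Sunday is March 5 and the second is March 12.
1 September 2028 is a Friday, so the first Sunday is September 3 and the second is September 10.
At the standard offset (UTC+06:30), 14:00 UTC + 6h30m = 20:30 Mirora Isles standard time.
The standard-time date in Mirora Isles, 19 October 2028, does not fall between 12 March and 10 September, so daylight saving is not in effect and Mirora Isles is at UTC+06:30.
14:00 UTC + 6h30m = 20:30 Mirora Isles.

20:30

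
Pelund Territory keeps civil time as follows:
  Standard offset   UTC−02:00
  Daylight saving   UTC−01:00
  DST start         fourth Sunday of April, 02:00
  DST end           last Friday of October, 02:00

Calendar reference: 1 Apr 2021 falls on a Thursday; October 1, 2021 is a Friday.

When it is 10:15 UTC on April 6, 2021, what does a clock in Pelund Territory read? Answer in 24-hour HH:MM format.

08:15

1 April 2021 is a Thursday, so the first Sunday is April 4 and the fourth is April 25.
1 October 2021 is a Friday, so Fridays fall on 1, 8, 15, 22, 29; the last is October 29.
At the standard offset (UTC−02:00), 10:15 UTC − 2h = 08:15 Pelund Territory standard time.
Daylight saving runs 25 April – 29 October; the standard-time date in Pelund Territory, April 6, 2021, is outside that window, so Pelund Territory is on standard time at UTC−02:00.
10:15 UTC − 2h = 08:15 local.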